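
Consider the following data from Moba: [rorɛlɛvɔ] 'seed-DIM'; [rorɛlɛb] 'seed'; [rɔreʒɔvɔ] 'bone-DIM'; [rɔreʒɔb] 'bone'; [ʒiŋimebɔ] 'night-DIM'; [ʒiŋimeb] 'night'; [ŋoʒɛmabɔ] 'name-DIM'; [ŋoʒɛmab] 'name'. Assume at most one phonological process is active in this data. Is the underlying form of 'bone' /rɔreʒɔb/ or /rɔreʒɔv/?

/rɔreʒɔv/

The stem for 'bone' ends in [v] in [rɔreʒɔvɔ] but [b] in [rɔreʒɔb].
Compare 'name', with invariant [b] in [ŋoʒɛmabɔ] and [ŋoʒɛmab]: an analysis with underlying /b/ and a rule producing [v] before the DIM suffix would wrongly predict alternation here too.
Therefore /v/ is basic and [b] is derived by word-final hardening (voiced fricatives become stops word-finally).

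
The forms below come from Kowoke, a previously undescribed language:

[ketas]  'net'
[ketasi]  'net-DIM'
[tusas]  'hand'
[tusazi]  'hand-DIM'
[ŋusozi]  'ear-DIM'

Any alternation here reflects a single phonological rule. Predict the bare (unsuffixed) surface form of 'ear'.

[ŋusos]

In [tusas] and [tusazi] the final segment of 'hand' alternates: [s] ~ [z].
If /s/ were underlying and a rule turned it into [z] before the DIM suffix, 'net' would also alternate; but it has [s] in both [ketas] and [ketasi].
So /z/ is underlying, and a rule of word-final obstruent devoicing — voiced obstruents become voiceless word-finally — gives [s].
From [ŋusozi] the stem 'ear' is /ŋusoz/; word-finally this yields [ŋusos].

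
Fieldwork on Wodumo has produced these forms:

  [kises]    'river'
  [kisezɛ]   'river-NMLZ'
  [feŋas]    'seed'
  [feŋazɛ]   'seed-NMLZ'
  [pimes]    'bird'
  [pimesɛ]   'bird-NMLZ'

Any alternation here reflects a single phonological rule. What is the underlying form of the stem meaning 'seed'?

/feŋaz/

The stem for 'seed' ends in [s] in [feŋas] but [z] in [feŋazɛ].
If /s/ were underlying and a rule turned it into [z] before the NMLZ suffix, 'bird' would also alternate; but it has [s] in both [pimes] and [pimesɛ].
Therefore /z/ is basic and [s] is derived by word-final obstruent devoicing (voiced obstruents become voiceless word-finally).
So 'seed' = /feŋaz/.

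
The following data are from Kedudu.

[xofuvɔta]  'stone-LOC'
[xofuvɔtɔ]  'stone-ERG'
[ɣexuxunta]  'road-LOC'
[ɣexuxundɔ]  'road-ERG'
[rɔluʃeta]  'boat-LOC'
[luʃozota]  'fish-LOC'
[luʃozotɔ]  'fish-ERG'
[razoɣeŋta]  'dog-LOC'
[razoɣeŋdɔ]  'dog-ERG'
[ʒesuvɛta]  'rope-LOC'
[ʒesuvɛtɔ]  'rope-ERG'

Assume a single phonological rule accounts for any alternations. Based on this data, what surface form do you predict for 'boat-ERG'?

[rɔluʃetɔ]

The ERG suffix surfaces as [-dɔ] and [-tɔ], depending on the final segment of the stem.
The LOC suffix, which begins with [t], is invariant after every stem; so [t] is not altered by any rule here.
The ERG suffix is therefore /-dɔ/ underlyingly, with post-vocalic devoicing: voiced stops become voiceless after a vowel.
After 'boat', which ends in a vowel, the suffix surfaces as [-tɔ], giving [rɔluʃetɔ].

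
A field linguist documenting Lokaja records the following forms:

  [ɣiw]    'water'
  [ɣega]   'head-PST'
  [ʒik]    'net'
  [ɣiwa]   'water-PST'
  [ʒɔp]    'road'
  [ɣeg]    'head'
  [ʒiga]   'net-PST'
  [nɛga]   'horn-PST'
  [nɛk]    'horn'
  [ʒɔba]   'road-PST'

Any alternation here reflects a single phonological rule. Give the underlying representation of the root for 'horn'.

'horn' shows [k] ~ [g] at the end of the stem ([nɛk] vs [nɛga]).
The stem 'head' ([ɣeg], [ɣega]) shows [g] unchanged in both environments, so [g] cannot be basic with [k] derived in isolation.
So /k/ is underlying, and a rule of intervocalic voicing — voiceless stops become voiced between vowels — gives [g].

/nɛk/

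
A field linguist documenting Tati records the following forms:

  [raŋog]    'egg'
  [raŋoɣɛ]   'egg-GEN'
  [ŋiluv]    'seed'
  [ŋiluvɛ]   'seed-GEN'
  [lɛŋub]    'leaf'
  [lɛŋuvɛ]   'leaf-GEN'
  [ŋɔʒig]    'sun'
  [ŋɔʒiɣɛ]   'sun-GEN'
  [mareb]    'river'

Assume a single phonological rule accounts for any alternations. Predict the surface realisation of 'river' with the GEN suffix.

[marevɛ]

In [lɛŋub] and [lɛŋuvɛ] the final segment of 'leaf' alternates: [b] ~ [v].
The stem 'seed' ([ŋiluv], [ŋiluvɛ]) shows [v] unchanged in both environments, so [v] cannot be basic with [b] derived in isolation.
The alternation reflects intervocalic spirantization: voiced stops become fricatives between vowels. /b/ is underlying.
From [mareb] the stem 'river' is /mareb/; between vowels this yields [marevɛ].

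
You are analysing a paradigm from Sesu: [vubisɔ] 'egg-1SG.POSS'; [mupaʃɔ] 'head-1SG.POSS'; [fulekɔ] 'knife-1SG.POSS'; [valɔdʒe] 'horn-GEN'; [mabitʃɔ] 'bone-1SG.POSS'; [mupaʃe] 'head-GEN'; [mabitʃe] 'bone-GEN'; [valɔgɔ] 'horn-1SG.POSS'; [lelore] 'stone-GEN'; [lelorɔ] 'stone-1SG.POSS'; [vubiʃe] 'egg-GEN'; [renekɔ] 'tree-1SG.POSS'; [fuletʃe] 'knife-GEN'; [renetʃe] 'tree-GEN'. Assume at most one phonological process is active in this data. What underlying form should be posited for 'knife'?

The root 'knife' surfaces as [fuletʃe] and [fulekɔ], with a stem-final [tʃ] ~ [k] alternation.
Compare 'bone', with invariant [tʃ] in [mabitʃe] and [mabitʃɔ]: an analysis with underlying /tʃ/ and a rule producing [k] before the 1SG.POSS suffix would wrongly predict alternation here too.
The alternation reflects palatalization before a front vowel: /k/, /g/ and /s/ become palato-alveolar [tʃ], [dʒ] and [ʃ] before a front vowel. /k/ is underlying.

/fulek/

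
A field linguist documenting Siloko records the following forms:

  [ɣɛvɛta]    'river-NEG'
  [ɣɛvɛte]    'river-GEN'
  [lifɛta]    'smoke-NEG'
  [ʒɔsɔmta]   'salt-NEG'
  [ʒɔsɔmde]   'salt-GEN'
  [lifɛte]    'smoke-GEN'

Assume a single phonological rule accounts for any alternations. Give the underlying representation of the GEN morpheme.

The GEN morpheme has two allomorphs, [-de] and [-te].
The NEG suffix, which begins with [t], is invariant after every stem; so [t] is not altered by any rule here.
So the underlying form is /-de/, and voiced stops become voiceless after a vowel.

/-de/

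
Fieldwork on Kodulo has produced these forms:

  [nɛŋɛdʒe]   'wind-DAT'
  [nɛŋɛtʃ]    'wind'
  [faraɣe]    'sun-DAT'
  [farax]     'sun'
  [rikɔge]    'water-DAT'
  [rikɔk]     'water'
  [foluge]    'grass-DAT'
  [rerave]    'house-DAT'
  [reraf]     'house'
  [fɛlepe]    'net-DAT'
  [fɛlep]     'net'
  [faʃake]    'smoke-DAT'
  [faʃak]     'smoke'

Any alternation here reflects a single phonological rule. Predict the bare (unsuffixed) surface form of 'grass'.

[foluk]

'water' shows [g] ~ [k] at the end of the stem ([rikɔge] vs [rikɔk]).
The stem 'smoke' ([faʃake], [faʃak]) shows [k] unchanged in both environments, so [k] cannot be basic with [g] derived before the DAT suffix.
The alternation reflects word-final obstruent devoicing: voiced obstruents become voiceless word-finally. /g/ is underlying.
The one attested form of 'grass', [foluge], shows underlying /folug/. Applying the same rule word-finally gives [foluk].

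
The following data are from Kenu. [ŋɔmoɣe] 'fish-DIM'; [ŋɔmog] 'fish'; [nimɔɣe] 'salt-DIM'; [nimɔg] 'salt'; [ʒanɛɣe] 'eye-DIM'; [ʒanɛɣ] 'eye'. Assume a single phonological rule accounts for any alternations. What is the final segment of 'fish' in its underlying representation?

/g/

In [ŋɔmoɣe] and [ŋɔmog] the final segment of 'fish' alternates: [ɣ] ~ [g].
Compare 'eye', with invariant [ɣ] in [ʒanɛɣe] and [ʒanɛɣ]: an analysis with underlying /ɣ/ and a rule producing [g] in isolation would wrongly predict alternation here too.
So /g/ is underlying, and a rule of intervocalic spirantization — voiced stops become fricatives between vowels — gives [ɣ].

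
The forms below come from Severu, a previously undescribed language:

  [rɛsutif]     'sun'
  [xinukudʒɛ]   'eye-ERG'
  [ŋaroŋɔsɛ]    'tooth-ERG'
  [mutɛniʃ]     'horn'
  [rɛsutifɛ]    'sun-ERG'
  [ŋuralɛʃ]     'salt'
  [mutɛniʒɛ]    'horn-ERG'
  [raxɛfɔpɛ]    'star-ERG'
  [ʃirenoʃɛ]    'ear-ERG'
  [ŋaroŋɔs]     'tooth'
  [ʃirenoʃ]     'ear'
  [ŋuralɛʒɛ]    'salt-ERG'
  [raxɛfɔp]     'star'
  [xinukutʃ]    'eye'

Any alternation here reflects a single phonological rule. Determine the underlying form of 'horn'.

/mutɛniʒ/

In [mutɛniʃ] and [mutɛniʒɛ] the final segment of 'horn' alternates: [ʃ] ~ [ʒ].
If /ʃ/ were underlying and a rule turned it into [ʒ] before the ERG suffix, 'ear' would also alternate; but it has [ʃ] in both [ʃirenoʃ] and [ʃirenoʃɛ].
The alternation reflects word-final obstruent devoicing: voiced obstruents become voiceless word-finally. /ʒ/ is underlying.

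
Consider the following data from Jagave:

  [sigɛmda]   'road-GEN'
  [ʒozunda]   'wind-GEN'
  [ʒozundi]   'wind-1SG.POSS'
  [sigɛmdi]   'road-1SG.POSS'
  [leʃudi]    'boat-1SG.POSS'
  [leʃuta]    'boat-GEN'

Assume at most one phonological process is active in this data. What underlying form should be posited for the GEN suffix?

/-ta/

The GEN suffix surfaces as [-da] and [-ta], depending on the final segment of the stem.
The 1SG.POSS suffix, which begins with [d], is invariant after every stem; so [d] is not altered by any rule here.
The GEN suffix is therefore /-ta/ underlyingly, with post-nasal voicing: voiceless stops become voiced after a nasal.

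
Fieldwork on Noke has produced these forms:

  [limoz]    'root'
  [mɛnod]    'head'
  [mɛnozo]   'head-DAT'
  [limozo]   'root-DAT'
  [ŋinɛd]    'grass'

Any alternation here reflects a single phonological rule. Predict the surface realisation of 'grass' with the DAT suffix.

'head' shows [d] ~ [z] at the end of the stem ([mɛnod] vs [mɛnozo]).
But 'root' keeps [z] in both environments ([limoz], [limozo]), so there is no rule changing /z/ to [d] in isolation.
So /d/ is underlying, and a rule of intervocalic spirantization — voiced stops become fricatives between vowels — gives [z].
From [ŋinɛd] the stem 'grass' is /ŋinɛd/; between vowels this yields [ŋinɛzo].

[ŋinɛzo]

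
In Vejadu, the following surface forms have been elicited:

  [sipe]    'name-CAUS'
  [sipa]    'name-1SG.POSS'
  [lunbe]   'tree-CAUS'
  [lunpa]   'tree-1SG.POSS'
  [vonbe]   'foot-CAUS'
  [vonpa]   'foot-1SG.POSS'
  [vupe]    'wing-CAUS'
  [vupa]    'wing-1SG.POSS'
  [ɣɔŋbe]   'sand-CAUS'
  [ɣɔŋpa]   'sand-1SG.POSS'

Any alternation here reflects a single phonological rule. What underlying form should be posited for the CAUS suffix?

The CAUS morpheme has two allomorphs, [-be] and [-pe].
By contrast the 1SG.POSS suffix keeps its initial [p] throughout — that segment must be underlying.
The CAUS suffix is therefore /-be/ underlyingly, with post-vocalic devoicing: voiced stops become voiceless after a vowel.

/-be/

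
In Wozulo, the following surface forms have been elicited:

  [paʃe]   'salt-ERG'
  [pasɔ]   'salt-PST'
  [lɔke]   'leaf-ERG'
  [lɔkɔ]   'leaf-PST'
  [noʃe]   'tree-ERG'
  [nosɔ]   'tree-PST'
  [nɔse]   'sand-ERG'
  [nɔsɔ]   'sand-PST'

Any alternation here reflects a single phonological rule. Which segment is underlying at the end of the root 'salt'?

The root 'salt' surfaces as [paʃe] and [pasɔ], with a stem-final [ʃ] ~ [s] alternation.
Compare 'sand', with invariant [s] in [nɔse] and [nɔsɔ]: an analysis with underlying /s/ and a rule producing [ʃ] before the ERG suffix would wrongly predict alternation here too.
So /ʃ/ is underlying, and a rule of depalatalization — palato-alveolar /ʃ/ becomes [s] when no front vowel follows — gives [s].

/ʃ/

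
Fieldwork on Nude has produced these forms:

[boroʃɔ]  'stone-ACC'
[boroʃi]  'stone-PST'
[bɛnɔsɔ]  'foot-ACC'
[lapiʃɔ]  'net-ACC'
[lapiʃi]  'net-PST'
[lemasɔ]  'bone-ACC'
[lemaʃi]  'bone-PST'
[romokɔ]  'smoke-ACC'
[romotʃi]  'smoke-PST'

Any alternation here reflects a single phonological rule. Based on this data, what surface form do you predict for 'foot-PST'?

'bone' shows [s] ~ [ʃ] at the end of the stem ([lemasɔ] vs [lemaʃi]).
If /ʃ/ were underlying and a rule turned it into [s] before the ACC suffix, 'net' would also alternate; but it has [ʃ] in both [lapiʃɔ] and [lapiʃi].
The underlying segment must be /s/; /k/ and /s/ become palato-alveolar [tʃ] and [ʃ] before a front vowel, yielding [ʃ] there.
The one attested form of 'foot', [bɛnɔsɔ], shows underlying /bɛnɔs/. Applying the same rule before a front vowel gives [bɛnɔʃi].

[bɛnɔʃi]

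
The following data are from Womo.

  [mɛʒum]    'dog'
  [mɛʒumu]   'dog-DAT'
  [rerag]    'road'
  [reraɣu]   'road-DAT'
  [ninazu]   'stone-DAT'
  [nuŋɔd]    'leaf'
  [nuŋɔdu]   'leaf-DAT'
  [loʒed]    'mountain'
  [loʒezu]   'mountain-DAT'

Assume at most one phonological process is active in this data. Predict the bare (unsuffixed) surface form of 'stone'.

'mountain' shows [d] ~ [z] at the end of the stem ([loʒed] vs [loʒezu]).
If /d/ were underlying and a rule turned it into [z] before the DAT suffix, 'leaf' would also alternate; but it has [d] in both [nuŋɔd] and [nuŋɔdu].
So /z/ is underlying, and a rule of word-final hardening — voiced fricatives become stops word-finally — gives [d].
From [ninazu] the stem 'stone' is /ninaz/; word-finally this yields [ninad].

[ninad]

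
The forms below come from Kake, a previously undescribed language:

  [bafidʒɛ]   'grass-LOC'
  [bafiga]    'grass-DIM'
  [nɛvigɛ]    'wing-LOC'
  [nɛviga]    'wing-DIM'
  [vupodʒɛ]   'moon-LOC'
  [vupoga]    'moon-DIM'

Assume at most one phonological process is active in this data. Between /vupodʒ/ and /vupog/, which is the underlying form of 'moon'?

The stem for 'moon' ends in [dʒ] in [vupodʒɛ] but [g] in [vupoga].
Compare 'wing', with invariant [g] in [nɛvigɛ] and [nɛviga]: an analysis with underlying /g/ and a rule producing [dʒ] before the LOC suffix would wrongly predict alternation here too.
So /dʒ/ is underlying, and a rule of depalatalization — palato-alveolar /dʒ/ becomes [g] when no front vowel follows — gives [g].

/vupodʒ/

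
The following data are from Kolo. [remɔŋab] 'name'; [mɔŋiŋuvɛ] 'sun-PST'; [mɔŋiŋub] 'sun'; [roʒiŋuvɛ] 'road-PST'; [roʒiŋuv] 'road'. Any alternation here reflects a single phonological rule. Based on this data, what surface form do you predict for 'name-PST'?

The root 'sun' surfaces as [mɔŋiŋuvɛ] and [mɔŋiŋub], with a stem-final [v] ~ [b] alternation.
The stem 'road' ([roʒiŋuvɛ], [roʒiŋuv]) shows [v] unchanged in both environments, so [v] cannot be basic with [b] derived in isolation.
So /b/ is underlying, and a rule of intervocalic spirantization — voiced stops become fricatives between vowels — gives [v].
The one attested form of 'name', [remɔŋab], shows underlying /remɔŋab/. Applying the same rule between vowels gives [remɔŋavɛ].

[remɔŋavɛ]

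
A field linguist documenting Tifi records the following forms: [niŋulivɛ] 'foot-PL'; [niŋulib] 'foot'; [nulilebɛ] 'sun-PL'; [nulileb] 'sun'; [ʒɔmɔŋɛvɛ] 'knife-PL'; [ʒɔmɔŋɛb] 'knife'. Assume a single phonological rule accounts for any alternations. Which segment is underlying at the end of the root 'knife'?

/v/

The root 'knife' surfaces as [ʒɔmɔŋɛvɛ] and [ʒɔmɔŋɛb], with a stem-final [v] ~ [b] alternation.
The stem 'sun' ([nulilebɛ], [nulileb]) shows [b] unchanged in both environments, so [b] cannot be basic with [v] derived before the PL suffix.
The underlying segment must be /v/; voiced fricatives become stops word-finally, yielding [b] there.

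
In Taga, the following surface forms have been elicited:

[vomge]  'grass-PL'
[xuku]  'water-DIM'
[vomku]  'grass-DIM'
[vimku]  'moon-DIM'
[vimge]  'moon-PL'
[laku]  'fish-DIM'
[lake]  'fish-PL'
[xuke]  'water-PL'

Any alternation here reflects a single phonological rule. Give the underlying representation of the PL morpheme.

/-ge/

The PL suffix surfaces as [-ge] and [-ke], depending on the final segment of the stem.
The DIM suffix, which begins with [k], is invariant after every stem; so [k] is not altered by any rule here.
The PL suffix is therefore /-ge/ underlyingly, with post-vocalic devoicing: voiced stops become voiceless after a vowel.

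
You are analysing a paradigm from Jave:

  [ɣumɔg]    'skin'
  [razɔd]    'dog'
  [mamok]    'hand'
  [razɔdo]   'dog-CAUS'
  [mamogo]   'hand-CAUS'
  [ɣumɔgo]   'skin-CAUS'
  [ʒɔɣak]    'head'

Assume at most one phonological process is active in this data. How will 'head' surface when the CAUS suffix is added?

The root 'hand' surfaces as [mamogo] and [mamok], with a stem-final [g] ~ [k] alternation.
If /g/ were underlying and a rule turned it into [k] in isolation, 'skin' would also alternate; but it has [g] in both [ɣumɔgo] and [ɣumɔg].
The underlying segment must be /k/; voiceless stops become voiced between vowels, yielding [g] there.
From [ʒɔɣak] the stem 'head' is /ʒɔɣak/; between vowels this yields [ʒɔɣago].

[ʒɔɣago]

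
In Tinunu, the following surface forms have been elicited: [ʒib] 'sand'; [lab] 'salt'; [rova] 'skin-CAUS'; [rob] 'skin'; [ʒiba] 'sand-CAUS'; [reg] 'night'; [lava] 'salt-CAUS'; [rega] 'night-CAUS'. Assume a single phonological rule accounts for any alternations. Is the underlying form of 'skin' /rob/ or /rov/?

/rov/

'skin' shows [v] ~ [b] at the end of the stem ([rova] vs [rob]).
Compare 'sand', with invariant [b] in [ʒiba] and [ʒib]: an analysis with underlying /b/ and a rule producing [v] before the CAUS suffix would wrongly predict alternation here too.
The underlying segment must be /v/; voiced fricatives become stops word-finally, yielding [b] there.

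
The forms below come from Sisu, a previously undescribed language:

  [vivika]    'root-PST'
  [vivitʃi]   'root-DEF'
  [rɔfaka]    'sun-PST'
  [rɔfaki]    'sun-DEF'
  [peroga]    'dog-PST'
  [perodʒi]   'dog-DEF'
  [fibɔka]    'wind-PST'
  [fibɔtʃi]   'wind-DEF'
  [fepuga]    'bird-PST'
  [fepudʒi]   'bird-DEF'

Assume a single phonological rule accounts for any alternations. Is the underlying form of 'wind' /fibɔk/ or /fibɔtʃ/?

/fibɔtʃ/

The root 'wind' surfaces as [fibɔka] and [fibɔtʃi], with a stem-final [k] ~ [tʃ] alternation.
The stem 'sun' ([rɔfaka], [rɔfaki]) shows [k] unchanged in both environments, so [k] cannot be basic with [tʃ] derived before the DEF suffix.
The alternation reflects depalatalization: palato-alveolar /tʃ/ and /dʒ/ become [k] and [g] when no front vowel follows. /tʃ/ is underlying.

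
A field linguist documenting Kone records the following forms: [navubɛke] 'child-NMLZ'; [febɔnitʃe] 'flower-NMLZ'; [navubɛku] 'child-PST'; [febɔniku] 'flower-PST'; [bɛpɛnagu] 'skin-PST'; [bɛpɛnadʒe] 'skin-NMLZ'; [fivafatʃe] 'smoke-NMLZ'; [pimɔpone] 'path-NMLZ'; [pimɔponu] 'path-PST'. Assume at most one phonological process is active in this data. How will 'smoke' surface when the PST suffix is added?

The root 'flower' surfaces as [febɔniku] and [febɔnitʃe], with a stem-final [k] ~ [tʃ] alternation.
The stem 'child' ([navubɛku], [navubɛke]) shows [k] unchanged in both environments, so [k] cannot be basic with [tʃ] derived before the NMLZ suffix.
Therefore /tʃ/ is basic and [k] is derived by depalatalization (palato-alveolar /tʃ/ and /dʒ/ become [k] and [g] when no front vowel follows).
From [fivafatʃe] the stem 'smoke' is /fivafatʃ/; when no front vowel follows this yields [fivafaku].

[fivafaku]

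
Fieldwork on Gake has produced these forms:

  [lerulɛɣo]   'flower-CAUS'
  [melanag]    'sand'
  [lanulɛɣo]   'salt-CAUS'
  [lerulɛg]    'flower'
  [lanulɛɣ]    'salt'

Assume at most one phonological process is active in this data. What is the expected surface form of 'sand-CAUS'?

[melanaɣo]

The root 'flower' surfaces as [lerulɛg] and [lerulɛɣo], with a stem-final [g] ~ [ɣ] alternation.
Compare 'salt', with invariant [ɣ] in [lanulɛɣ] and [lanulɛɣo]: an analysis with underlying /ɣ/ and a rule producing [g] in isolation would wrongly predict alternation here too.
The underlying segment must be /g/; voiced stops become fricatives between vowels, yielding [ɣ] there.
From [melanag] the stem 'sand' is /melanag/; between vowels this yields [melanaɣo].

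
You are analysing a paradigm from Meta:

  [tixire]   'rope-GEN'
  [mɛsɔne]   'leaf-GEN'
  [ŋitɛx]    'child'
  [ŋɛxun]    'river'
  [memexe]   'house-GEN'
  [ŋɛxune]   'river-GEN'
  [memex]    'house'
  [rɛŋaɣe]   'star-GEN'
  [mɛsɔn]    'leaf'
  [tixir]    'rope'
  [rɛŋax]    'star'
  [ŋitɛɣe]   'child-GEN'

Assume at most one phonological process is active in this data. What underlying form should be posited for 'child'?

'child' shows [x] ~ [ɣ] at the end of the stem ([ŋitɛx] vs [ŋitɛɣe]).
But 'house' keeps [x] in both environments ([memex], [memexe]), so there is no rule changing /x/ to [ɣ] before the GEN suffix.
Therefore /ɣ/ is basic and [x] is derived by word-final obstruent devoicing (voiced obstruents become voiceless word-finally).

/ŋitɛɣ/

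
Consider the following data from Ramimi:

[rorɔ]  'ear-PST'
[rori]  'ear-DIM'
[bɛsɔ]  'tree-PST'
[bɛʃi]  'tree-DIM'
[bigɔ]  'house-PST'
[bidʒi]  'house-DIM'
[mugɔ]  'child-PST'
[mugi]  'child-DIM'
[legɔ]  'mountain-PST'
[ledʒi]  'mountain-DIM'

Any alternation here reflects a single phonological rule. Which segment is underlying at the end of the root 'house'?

'house' shows [g] ~ [dʒ] at the end of the stem ([bigɔ] vs [bidʒi]).
Compare 'child', with invariant [g] in [mugɔ] and [mugi]: an analysis with underlying /g/ and a rule producing [dʒ] before the DIM suffix would wrongly predict alternation here too.
The underlying segment must be /dʒ/; palato-alveolar /dʒ/ and /ʃ/ become [g] and [s] when no front vowel follows, yielding [g] there.

/dʒ/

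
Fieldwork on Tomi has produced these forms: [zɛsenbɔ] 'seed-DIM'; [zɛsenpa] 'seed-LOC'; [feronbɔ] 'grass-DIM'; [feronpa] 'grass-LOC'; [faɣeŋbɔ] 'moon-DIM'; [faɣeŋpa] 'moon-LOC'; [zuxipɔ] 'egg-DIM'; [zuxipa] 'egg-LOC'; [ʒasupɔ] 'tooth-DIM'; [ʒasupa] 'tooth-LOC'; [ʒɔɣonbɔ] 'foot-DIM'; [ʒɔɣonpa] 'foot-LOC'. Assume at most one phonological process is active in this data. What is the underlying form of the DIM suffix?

The DIM morpheme has two allomorphs, [-bɔ] and [-pɔ].
The LOC suffix, which begins with [p], is invariant after every stem; so [p] is not altered by any rule here.
So the underlying form is /-bɔ/, and voiced stops become voiceless after a vowel.

/-bɔ/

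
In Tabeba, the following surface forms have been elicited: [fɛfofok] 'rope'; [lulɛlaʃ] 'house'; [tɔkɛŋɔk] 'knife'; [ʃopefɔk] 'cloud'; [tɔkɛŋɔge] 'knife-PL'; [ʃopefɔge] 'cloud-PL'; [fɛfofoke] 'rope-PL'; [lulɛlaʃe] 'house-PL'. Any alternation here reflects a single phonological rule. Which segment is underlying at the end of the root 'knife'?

The stem for 'knife' ends in [g] in [tɔkɛŋɔge] but [k] in [tɔkɛŋɔk].
The stem 'rope' ([fɛfofoke], [fɛfofok]) shows [k] unchanged in both environments, so [k] cannot be basic with [g] derived before the PL suffix.
The alternation reflects word-final obstruent devoicing: voiced obstruents become voiceless word-finally. /g/ is underlying.

/g/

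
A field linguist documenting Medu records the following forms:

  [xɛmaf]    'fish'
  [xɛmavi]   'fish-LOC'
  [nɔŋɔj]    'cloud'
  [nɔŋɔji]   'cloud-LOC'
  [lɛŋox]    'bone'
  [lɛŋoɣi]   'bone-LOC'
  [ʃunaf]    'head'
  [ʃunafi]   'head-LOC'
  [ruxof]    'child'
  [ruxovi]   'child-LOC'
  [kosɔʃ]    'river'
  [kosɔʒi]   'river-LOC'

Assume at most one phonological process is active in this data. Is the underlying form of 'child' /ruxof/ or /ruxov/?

The root 'child' surfaces as [ruxof] and [ruxovi], with a stem-final [f] ~ [v] alternation.
The stem 'head' ([ʃunaf], [ʃunafi]) shows [f] unchanged in both environments, so [f] cannot be basic with [v] derived before the LOC suffix.
The underlying segment must be /v/; voiced obstruents become voiceless word-finally, yielding [f] there.

/ruxov/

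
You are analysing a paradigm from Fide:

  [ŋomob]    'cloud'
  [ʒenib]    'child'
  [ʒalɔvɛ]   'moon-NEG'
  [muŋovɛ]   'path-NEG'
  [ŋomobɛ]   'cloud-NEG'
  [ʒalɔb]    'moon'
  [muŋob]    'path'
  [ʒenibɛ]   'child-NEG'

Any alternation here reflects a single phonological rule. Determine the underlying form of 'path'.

/muŋov/

'path' shows [v] ~ [b] at the end of the stem ([muŋovɛ] vs [muŋob]).
Compare 'cloud', with invariant [b] in [ŋomobɛ] and [ŋomob]: an analysis with underlying /b/ and a rule producing [v] before the NEG suffix would wrongly predict alternation here too.
So /v/ is underlying, and a rule of word-final hardening — voiced fricatives become stops word-finally — gives [b].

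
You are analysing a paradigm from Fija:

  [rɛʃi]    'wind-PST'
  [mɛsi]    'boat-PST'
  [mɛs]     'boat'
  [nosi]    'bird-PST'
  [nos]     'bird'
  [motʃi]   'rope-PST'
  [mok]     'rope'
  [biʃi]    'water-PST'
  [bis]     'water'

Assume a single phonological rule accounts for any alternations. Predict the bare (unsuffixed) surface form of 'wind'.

In [biʃi] and [bis] the final segment of 'water' alternates: [ʃ] ~ [s].
But 'boat' keeps [s] in both environments ([mɛsi], [mɛs]), so there is no rule changing /s/ to [ʃ] before the PST suffix.
So /ʃ/ is underlying, and a rule of depalatalization — palato-alveolar /tʃ/ and /ʃ/ become [k] and [s] when no front vowel follows — gives [s].
From [rɛʃi] the stem 'wind' is /rɛʃ/; when no front vowel follows this yields [rɛs].

[rɛs]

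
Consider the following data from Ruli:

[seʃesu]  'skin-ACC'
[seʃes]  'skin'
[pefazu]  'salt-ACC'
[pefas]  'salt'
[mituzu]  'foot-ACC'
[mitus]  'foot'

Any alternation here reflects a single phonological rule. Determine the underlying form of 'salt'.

/pefaz/

The stem for 'salt' ends in [z] in [pefazu] but [s] in [pefas].
The stem 'skin' ([seʃesu], [seʃes]) shows [s] unchanged in both environments, so [s] cannot be basic with [z] derived before the ACC suffix.
The underlying segment must be /z/; voiced obstruents become voiceless word-finally, yielding [s] there.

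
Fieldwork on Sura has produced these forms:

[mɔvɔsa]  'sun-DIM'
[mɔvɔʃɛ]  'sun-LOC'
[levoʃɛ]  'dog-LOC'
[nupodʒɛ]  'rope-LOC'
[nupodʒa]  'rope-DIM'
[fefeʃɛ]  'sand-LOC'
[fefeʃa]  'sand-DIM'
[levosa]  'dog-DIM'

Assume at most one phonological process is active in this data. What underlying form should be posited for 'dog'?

The root 'dog' surfaces as [levoʃɛ] and [levosa], with a stem-final [ʃ] ~ [s] alternation.
But 'sand' keeps [ʃ] in both environments ([fefeʃɛ], [fefeʃa]), so there is no rule changing /ʃ/ to [s] before the DIM suffix.
So /s/ is underlying, and a rule of palatalization before a front vowel — /s/ becomes palato-alveolar [ʃ] before a front vowel — gives [ʃ].
So 'dog' = /levos/.

/levos/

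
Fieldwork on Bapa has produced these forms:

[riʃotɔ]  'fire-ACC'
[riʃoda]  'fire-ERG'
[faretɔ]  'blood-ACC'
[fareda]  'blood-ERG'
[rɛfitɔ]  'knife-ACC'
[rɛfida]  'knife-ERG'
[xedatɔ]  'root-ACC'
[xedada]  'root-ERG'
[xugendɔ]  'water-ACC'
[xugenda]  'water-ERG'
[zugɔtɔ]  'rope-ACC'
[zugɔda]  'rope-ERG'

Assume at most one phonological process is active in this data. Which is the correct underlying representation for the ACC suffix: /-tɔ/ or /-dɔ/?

/-tɔ/

The ACC morpheme has two allomorphs, [-dɔ] and [-tɔ].
By contrast the ERG suffix keeps its initial [d] throughout — that segment must be underlying.
So the underlying form is /-tɔ/, and voiceless stops become voiced after a nasal.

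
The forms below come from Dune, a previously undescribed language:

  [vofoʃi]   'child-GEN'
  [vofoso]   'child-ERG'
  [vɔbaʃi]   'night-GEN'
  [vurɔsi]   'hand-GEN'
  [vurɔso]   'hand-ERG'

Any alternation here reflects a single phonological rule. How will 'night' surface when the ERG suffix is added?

[vɔbaso]

In [vofoʃi] and [vofoso] the final segment of 'child' alternates: [ʃ] ~ [s].
If /s/ were underlying and a rule turned it into [ʃ] before the GEN suffix, 'hand' would also alternate; but it has [s] in both [vurɔsi] and [vurɔso].
The alternation reflects depalatalization: palato-alveolar /ʃ/ becomes [s] when no front vowel follows. /ʃ/ is underlying.
From [vɔbaʃi] the stem 'night' is /vɔbaʃ/; when no front vowel follows this yields [vɔbaso].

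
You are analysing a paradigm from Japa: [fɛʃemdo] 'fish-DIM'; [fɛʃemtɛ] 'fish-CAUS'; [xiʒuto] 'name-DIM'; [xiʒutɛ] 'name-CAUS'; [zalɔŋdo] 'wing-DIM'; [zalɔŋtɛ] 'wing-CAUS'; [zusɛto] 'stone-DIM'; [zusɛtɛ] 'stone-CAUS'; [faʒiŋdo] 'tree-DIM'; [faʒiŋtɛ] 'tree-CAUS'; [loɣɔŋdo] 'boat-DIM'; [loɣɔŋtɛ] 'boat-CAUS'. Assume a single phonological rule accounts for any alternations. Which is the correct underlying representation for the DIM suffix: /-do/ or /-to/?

/-do/

The DIM suffix surfaces as [-do] and [-to], depending on the final segment of the stem.
The CAUS suffix, which begins with [t], is invariant after every stem; so [t] is not altered by any rule here.
The DIM suffix is therefore /-do/ underlyingly, with post-vocalic devoicing: voiced stops become voiceless after a vowel.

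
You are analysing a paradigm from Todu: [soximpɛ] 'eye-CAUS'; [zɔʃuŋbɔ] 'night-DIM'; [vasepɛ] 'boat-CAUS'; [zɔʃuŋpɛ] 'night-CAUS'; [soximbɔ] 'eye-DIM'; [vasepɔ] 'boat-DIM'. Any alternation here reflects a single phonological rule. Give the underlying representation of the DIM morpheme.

The DIM suffix surfaces as [-bɔ] and [-pɔ], depending on the final segment of the stem.
By contrast the CAUS suffix keeps its initial [p] throughout — that segment must be underlying.
The DIM suffix is therefore /-bɔ/ underlyingly, with post-vocalic devoicing: voiced stops become voiceless after a vowel.

/-bɔ/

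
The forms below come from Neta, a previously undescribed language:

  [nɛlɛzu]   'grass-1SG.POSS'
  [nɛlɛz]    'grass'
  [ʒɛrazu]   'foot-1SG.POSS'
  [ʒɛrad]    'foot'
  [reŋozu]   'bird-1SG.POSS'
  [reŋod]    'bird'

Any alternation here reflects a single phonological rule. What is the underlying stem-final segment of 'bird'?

The stem for 'bird' ends in [z] in [reŋozu] but [d] in [reŋod].
Compare 'grass', with invariant [z] in [nɛlɛzu] and [nɛlɛz]: an analysis with underlying /z/ and a rule producing [d] in isolation would wrongly predict alternation here too.
The underlying segment must be /d/; voiced stops become fricatives between vowels, yielding [z] there.

/d/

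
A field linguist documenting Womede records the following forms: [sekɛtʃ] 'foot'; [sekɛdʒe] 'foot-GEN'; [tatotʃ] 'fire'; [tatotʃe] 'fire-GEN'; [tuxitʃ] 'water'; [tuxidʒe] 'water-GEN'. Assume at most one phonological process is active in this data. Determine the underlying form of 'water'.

/tuxidʒ/

The root 'water' surfaces as [tuxitʃ] and [tuxidʒe], with a stem-final [tʃ] ~ [dʒ] alternation.
The stem 'fire' ([tatotʃ], [tatotʃe]) shows [tʃ] unchanged in both environments, so [tʃ] cannot be basic with [dʒ] derived before the GEN suffix.
Therefore /dʒ/ is basic and [tʃ] is derived by word-final obstruent devoicing (voiced obstruents become voiceless word-finally).
Hence 'water' is /tuxidʒ/ underlyingly.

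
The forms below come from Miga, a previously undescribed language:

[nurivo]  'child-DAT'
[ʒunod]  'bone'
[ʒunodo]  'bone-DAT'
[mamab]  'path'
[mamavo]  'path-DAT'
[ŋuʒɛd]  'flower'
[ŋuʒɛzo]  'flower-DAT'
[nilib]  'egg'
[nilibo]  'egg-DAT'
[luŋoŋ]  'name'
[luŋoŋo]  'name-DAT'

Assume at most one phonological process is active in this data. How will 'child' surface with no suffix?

The stem for 'path' ends in [b] in [mamab] but [v] in [mamavo].
Compare 'egg', with invariant [b] in [nilib] and [nilibo]: an analysis with underlying /b/ and a rule producing [v] before the DAT suffix would wrongly predict alternation here too.
So /v/ is underlying, and a rule of word-final hardening — voiced fricatives become stops word-finally — gives [b].
The one attested form of 'child', [nurivo], shows underlying /nuriv/. Applying the same rule word-finally gives [nurib].

[nurib]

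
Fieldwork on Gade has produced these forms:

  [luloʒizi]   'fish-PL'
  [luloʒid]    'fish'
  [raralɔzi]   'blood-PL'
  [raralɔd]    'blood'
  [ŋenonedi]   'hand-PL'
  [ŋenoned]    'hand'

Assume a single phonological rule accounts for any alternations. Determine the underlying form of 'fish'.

In [luloʒizi] and [luloʒid] the final segment of 'fish' alternates: [z] ~ [d].
The stem 'hand' ([ŋenonedi], [ŋenoned]) shows [d] unchanged in both environments, so [d] cannot be basic with [z] derived before the PL suffix.
Therefore /z/ is basic and [d] is derived by word-final hardening (voiced fricatives become stops word-finally).
Hence 'fish' is /luloʒiz/ underlyingly.

/luloʒiz/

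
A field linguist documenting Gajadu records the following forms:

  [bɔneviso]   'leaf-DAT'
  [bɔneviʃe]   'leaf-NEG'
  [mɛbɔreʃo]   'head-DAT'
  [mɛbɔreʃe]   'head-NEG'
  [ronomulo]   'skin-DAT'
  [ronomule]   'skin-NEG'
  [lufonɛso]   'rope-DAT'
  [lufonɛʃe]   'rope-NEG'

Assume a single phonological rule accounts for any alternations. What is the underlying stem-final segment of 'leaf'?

/s/

'leaf' shows [s] ~ [ʃ] at the end of the stem ([bɔneviso] vs [bɔneviʃe]).
If /ʃ/ were underlying and a rule turned it into [s] before the DAT suffix, 'head' would also alternate; but it has [ʃ] in both [mɛbɔreʃo] and [mɛbɔreʃe].
The underlying segment must be /s/; /s/ becomes palato-alveolar [ʃ] before a front vowel, yielding [ʃ] there.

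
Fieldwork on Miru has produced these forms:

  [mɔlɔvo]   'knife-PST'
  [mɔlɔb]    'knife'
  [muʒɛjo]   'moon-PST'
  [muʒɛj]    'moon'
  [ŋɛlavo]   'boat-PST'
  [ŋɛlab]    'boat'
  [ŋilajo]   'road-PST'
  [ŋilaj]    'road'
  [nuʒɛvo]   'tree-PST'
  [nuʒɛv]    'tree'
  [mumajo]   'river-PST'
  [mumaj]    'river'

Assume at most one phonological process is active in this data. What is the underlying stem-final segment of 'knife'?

/b/

The root 'knife' surfaces as [mɔlɔvo] and [mɔlɔb], with a stem-final [v] ~ [b] alternation.
The stem 'tree' ([nuʒɛvo], [nuʒɛv]) shows [v] unchanged in both environments, so [v] cannot be basic with [b] derived in isolation.
The alternation reflects intervocalic spirantization: voiced stops become fricatives between vowels. /b/ is underlying.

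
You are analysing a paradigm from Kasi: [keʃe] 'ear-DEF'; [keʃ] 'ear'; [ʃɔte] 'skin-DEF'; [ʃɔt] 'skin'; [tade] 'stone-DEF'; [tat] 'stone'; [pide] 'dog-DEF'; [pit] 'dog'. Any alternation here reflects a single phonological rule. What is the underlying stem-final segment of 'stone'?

/d/

The root 'stone' surfaces as [tade] and [tat], with a stem-final [d] ~ [t] alternation.
The stem 'skin' ([ʃɔte], [ʃɔt]) shows [t] unchanged in both environments, so [t] cannot be basic with [d] derived before the DEF suffix.
So /d/ is underlying, and a rule of word-final obstruent devoicing — voiced obstruents become voiceless word-finally — gives [t].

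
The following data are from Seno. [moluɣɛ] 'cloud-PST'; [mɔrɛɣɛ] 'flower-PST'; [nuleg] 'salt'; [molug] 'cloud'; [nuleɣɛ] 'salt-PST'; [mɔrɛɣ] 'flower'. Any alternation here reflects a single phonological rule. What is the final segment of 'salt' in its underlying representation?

/g/

The stem for 'salt' ends in [ɣ] in [nuleɣɛ] but [g] in [nuleg].
If /ɣ/ were underlying and a rule turned it into [g] in isolation, 'flower' would also alternate; but it has [ɣ] in both [mɔrɛɣɛ] and [mɔrɛɣ].
So /g/ is underlying, and a rule of intervocalic spirantization — voiced stops become fricatives between vowels — gives [ɣ].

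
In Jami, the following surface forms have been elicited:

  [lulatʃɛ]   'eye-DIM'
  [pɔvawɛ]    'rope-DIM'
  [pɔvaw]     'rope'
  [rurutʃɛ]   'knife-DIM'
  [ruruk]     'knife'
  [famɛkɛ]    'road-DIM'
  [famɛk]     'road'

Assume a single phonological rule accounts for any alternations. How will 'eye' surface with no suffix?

[lulak]

The root 'knife' surfaces as [rurutʃɛ] and [ruruk], with a stem-final [tʃ] ~ [k] alternation.
But 'road' keeps [k] in both environments ([famɛkɛ], [famɛk]), so there is no rule changing /k/ to [tʃ] before the DIM suffix.
Therefore /tʃ/ is basic and [k] is derived by depalatalization (palato-alveolar /tʃ/ becomes [k] when no front vowel follows).
From [lulatʃɛ] the stem 'eye' is /lulatʃ/; when no front vowel follows this yields [lulak].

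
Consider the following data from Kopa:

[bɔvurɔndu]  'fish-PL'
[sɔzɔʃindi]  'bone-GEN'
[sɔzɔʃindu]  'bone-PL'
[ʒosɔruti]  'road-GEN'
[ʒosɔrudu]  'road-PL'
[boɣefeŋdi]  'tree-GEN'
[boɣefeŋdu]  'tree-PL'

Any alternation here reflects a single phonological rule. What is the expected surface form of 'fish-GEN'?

[bɔvurɔndi]

The GEN suffix surfaces as [-di] and [-ti], depending on the final segment of the stem.
The PL suffix, which begins with [d], is invariant after every stem; so [d] is not altered by any rule here.
So the underlying form is /-ti/, and voiceless stops become voiced after a nasal.
After 'fish', which ends in a nasal, the suffix surfaces as [-di], giving [bɔvurɔndi].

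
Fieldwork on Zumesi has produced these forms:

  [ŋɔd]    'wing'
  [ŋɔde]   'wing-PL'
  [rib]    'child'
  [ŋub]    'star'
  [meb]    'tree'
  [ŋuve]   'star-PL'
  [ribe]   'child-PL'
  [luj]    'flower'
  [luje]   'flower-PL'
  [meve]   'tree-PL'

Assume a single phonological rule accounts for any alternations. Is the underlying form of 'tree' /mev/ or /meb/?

/mev/

In [meve] and [meb] the final segment of 'tree' alternates: [v] ~ [b].
The stem 'child' ([ribe], [rib]) shows [b] unchanged in both environments, so [b] cannot be basic with [v] derived before the PL suffix.
Therefore /v/ is basic and [b] is derived by word-final hardening (voiced fricatives become stops word-finally).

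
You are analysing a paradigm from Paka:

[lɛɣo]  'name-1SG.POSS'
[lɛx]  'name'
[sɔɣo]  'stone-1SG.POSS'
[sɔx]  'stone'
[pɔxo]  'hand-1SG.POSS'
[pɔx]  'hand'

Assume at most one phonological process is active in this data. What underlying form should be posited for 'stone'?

/sɔɣ/

In [sɔɣo] and [sɔx] the final segment of 'stone' alternates: [ɣ] ~ [x].
The stem 'hand' ([pɔxo], [pɔx]) shows [x] unchanged in both environments, so [x] cannot be basic with [ɣ] derived before the 1SG.POSS suffix.
The underlying segment must be /ɣ/; voiced obstruents become voiceless word-finally, yielding [x] there.
The underlying form of 'stone' is therefore /sɔɣ/.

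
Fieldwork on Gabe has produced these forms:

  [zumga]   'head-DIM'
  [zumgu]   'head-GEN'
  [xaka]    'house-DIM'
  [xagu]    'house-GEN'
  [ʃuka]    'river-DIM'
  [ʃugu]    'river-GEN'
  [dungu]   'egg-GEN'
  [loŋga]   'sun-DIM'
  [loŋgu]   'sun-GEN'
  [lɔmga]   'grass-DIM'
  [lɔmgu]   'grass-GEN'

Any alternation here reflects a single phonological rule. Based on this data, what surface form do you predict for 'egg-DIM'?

The DIM suffix surfaces as [-ga] and [-ka], depending on the final segment of the stem.
By contrast the GEN suffix keeps its initial [g] throughout — that segment must be underlying.
So the underlying form is /-ka/, and voiceless stops become voiced after a nasal.
After 'egg', which ends in a nasal, the suffix surfaces as [-ga], giving [dunga].

[dunga]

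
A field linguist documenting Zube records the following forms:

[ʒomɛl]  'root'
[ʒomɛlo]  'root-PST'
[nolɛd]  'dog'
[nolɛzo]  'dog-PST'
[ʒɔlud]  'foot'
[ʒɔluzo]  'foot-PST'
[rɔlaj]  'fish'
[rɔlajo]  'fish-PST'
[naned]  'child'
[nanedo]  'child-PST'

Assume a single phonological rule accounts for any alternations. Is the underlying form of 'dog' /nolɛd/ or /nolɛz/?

In [nolɛd] and [nolɛzo] the final segment of 'dog' alternates: [d] ~ [z].
The stem 'child' ([naned], [nanedo]) shows [d] unchanged in both environments, so [d] cannot be basic with [z] derived before the PST suffix.
The underlying segment must be /z/; voiced fricatives become stops word-finally, yielding [d] there.

/nolɛz/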